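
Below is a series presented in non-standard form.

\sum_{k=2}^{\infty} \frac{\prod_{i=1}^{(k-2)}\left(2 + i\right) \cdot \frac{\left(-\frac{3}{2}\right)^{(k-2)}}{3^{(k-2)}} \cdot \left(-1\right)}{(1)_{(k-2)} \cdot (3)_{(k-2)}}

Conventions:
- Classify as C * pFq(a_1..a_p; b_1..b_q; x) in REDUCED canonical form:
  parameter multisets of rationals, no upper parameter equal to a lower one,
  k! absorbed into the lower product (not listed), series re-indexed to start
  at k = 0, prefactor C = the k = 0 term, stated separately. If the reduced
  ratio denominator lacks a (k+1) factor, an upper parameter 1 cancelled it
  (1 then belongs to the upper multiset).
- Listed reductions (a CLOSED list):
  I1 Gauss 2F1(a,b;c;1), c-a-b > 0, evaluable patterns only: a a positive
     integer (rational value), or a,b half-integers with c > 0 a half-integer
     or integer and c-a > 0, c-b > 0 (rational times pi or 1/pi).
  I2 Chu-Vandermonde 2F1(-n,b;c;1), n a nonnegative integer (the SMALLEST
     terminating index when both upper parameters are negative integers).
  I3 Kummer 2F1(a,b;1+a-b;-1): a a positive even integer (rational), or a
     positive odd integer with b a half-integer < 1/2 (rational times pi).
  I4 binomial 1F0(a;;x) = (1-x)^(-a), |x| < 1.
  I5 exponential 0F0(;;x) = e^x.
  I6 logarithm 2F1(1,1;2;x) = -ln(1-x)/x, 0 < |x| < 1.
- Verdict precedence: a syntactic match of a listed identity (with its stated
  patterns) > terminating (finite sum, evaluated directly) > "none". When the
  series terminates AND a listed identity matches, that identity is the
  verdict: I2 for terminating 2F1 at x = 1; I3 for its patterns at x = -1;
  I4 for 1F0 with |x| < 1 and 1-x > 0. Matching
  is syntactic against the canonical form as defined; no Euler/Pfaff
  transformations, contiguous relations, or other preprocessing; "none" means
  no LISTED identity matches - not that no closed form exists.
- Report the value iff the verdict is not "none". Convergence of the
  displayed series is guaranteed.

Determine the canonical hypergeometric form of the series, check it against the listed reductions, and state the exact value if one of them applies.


Reduced: x = -\frac{1}{2}, 0F0, upper = {-}, lower = {-}, C = -1. Verdict (x = -\frac{1}{2}): the I5 exponential reduction applies (the 0F0 exponential series at x = -\frac{1}{2}). Its exact value is \left(-1\right) \cdot e^{-\frac{1}{2}}.

Key step: from the first term -1: the two k-th powers (C = -1, x = -1/2) combine into one argument.
Adjacent-term ratio: r(k) = -\frac{1}{2} * 1 / [(k+1)] - rational; roots negated = parameters, x = -\frac{1}{2}, C = -1.


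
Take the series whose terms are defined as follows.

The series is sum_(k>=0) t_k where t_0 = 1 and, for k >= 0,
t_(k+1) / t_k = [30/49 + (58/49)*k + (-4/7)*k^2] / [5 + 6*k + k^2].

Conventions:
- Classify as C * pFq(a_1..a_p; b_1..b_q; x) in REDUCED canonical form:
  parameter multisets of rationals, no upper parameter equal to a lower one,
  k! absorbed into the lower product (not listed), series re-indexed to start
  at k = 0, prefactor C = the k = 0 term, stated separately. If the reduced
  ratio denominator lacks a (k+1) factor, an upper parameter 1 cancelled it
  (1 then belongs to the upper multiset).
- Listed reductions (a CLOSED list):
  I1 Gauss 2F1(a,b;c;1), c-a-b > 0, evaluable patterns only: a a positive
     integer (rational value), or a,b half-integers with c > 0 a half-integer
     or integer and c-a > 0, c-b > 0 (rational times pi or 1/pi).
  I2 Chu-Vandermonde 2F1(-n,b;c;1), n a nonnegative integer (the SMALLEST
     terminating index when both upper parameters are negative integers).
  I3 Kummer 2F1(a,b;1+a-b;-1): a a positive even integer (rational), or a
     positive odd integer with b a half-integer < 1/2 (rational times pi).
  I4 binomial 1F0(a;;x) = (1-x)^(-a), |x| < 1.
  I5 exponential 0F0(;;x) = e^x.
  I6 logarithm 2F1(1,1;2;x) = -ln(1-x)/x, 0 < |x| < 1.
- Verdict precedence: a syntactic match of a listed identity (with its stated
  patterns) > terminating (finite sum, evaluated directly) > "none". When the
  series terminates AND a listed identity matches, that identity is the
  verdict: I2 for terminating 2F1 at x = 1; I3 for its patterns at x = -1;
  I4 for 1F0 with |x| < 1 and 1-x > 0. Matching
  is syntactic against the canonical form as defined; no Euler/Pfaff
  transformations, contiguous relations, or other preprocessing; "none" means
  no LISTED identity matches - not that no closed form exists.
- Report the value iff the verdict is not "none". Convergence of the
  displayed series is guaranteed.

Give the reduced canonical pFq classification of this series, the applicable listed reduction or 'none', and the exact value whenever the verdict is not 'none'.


Classification (C = 1): 2F1 with upper {-5/2, 3/7}, lower {5}, argument x = -4/7. Verdict: none. No listed pattern accepts 2F1(-5/2, 3/7; 5; -4/7).

Key observation: t_0 being 1, factor the ratio over Q (prefactor 1): negated roots = parameters.
Ratio: r(k) = (-4/7) * (k-5/2) (k+3/7) / [(k+5) (k+1)] - poly over poly, x = (-4/7) from leading terms; C = 1 at k = 0.


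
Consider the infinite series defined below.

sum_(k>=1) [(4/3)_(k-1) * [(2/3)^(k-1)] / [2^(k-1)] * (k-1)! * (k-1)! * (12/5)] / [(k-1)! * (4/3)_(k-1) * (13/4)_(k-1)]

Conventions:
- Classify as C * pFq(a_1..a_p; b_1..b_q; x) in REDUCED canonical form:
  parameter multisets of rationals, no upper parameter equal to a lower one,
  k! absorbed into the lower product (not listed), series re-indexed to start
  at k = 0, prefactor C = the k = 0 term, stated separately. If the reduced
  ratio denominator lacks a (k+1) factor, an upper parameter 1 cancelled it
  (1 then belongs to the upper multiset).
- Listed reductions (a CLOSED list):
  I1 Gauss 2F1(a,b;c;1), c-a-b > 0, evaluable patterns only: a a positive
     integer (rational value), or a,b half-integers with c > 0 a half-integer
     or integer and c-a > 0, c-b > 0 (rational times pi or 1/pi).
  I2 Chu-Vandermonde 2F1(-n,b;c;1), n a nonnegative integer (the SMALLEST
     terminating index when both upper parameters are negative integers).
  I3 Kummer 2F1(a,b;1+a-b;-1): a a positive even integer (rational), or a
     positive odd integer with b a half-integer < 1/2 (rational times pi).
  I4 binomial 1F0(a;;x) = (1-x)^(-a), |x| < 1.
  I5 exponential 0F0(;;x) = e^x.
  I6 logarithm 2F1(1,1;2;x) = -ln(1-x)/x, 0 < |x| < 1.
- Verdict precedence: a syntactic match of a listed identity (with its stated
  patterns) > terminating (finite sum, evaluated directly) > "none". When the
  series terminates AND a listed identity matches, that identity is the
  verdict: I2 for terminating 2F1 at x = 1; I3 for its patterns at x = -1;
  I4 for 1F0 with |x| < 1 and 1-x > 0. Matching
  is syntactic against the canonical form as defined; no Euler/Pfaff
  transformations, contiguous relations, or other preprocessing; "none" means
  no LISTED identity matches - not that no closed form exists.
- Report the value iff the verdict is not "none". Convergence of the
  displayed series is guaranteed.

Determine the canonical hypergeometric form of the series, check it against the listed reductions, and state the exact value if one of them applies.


At argument 1/3: a 2F1 with upper {1, 1}, lower {13/4}, scaled by C = 12/5. Verdict: none. No listed pattern accepts 2F1(1, 1; 13/4; 1/3).

First insight: with t_0 = 12/5, the factorial ratio (C = 12/5) (k+a-1)!/(a-1)! is a rising factorial (a)_k.
Step ratio: r(k) = (1/3) * (k+1) (k+1) / [(k+13/4) (k+1)] - poly over poly, x = (1/3) from leading terms; C = 12/5 at k = 0.


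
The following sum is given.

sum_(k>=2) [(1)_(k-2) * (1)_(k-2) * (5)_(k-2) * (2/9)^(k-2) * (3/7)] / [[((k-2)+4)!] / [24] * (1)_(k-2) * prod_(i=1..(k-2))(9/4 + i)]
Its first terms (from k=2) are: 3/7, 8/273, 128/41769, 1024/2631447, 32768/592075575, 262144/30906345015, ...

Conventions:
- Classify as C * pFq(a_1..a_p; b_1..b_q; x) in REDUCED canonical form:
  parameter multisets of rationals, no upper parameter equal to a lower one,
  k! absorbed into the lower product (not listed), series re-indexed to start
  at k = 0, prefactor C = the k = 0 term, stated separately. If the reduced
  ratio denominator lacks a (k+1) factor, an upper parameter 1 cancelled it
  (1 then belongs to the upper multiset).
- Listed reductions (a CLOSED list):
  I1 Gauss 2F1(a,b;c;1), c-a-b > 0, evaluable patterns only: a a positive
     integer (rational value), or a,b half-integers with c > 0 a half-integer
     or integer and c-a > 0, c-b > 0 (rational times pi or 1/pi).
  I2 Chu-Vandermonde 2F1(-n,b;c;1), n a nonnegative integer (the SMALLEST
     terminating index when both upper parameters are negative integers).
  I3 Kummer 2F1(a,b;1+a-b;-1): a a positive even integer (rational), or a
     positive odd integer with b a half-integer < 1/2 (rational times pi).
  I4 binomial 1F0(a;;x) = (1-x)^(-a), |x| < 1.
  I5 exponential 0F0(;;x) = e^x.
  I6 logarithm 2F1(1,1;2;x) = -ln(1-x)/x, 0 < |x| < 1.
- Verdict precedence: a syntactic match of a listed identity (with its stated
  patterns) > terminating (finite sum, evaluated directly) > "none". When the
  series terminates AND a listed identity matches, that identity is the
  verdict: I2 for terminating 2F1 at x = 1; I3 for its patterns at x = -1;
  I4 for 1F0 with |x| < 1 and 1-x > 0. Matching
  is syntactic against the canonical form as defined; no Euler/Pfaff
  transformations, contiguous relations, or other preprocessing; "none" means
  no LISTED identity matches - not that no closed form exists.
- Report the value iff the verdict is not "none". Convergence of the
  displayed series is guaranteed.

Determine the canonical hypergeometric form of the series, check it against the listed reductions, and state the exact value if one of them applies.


Classification (C = 3/7): 2F1 with upper {1, 1}, lower {13/4}, argument x = 2/9. Verdict: none here - no I1-I6 shape fits x = 2/9 with lower {13/4}.

First insight: t_0 = 3/7 here, and (1)_k (C = 3/7, x = 2/9) is k! itself.
Term ratio: r(k) = (2/9) * (k+1) (k+1) / [(k+13/4) (k+1)] - rational in k, leading ratio (2/9); with t_0 = 3/7, classification follows.


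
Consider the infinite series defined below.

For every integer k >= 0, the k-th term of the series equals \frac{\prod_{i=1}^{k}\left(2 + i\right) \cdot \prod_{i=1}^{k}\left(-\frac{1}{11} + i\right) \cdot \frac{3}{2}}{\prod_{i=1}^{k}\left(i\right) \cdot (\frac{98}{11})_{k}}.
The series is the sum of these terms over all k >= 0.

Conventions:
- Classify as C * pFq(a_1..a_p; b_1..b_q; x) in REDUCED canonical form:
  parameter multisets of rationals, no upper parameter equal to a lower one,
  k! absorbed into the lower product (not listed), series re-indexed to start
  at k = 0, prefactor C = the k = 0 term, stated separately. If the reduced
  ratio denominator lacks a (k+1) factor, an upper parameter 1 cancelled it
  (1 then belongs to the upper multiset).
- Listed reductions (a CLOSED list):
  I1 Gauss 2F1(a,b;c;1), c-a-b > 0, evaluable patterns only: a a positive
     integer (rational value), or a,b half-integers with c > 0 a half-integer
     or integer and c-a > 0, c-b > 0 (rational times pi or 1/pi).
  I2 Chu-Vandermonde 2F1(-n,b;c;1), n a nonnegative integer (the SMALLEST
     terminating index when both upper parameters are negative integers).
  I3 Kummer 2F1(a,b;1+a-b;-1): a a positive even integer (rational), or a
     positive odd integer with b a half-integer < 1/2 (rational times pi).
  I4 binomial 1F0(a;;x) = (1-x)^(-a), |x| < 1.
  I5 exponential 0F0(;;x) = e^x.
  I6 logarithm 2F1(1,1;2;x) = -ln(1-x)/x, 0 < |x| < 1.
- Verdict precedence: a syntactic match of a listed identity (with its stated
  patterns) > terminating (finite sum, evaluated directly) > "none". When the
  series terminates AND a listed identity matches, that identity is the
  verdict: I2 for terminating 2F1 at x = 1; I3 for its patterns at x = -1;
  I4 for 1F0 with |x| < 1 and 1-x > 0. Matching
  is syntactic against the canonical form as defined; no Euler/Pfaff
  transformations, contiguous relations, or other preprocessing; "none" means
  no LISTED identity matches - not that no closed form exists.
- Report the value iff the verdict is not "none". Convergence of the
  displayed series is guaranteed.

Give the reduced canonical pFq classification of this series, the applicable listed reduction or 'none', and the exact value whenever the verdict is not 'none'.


Classification (C = \frac{3}{2}): 2F1 with upper {\frac{10}{11}, 3}, lower {\frac{98}{11}}, argument x = 1. Verdict: Gauss (I1, integer-parameter pattern) applies (x = 1: the Gamma ratio telescopes since c-a-b = 5 > 0 and a = 3 in Z>0). Its exact value is \frac{21489}{9317}.

Key observation: x = 1 and the product of the first k integers (C = 3/2, x = 1) is k!.
Consecutive-term ratio: r(k) = 1 * (k+\frac{10}{11}) (k+3) / [(k+\frac{98}{11}) (k+1)] - rational in k. x = 1; t_0 = \frac{3}{2}; negate the roots.


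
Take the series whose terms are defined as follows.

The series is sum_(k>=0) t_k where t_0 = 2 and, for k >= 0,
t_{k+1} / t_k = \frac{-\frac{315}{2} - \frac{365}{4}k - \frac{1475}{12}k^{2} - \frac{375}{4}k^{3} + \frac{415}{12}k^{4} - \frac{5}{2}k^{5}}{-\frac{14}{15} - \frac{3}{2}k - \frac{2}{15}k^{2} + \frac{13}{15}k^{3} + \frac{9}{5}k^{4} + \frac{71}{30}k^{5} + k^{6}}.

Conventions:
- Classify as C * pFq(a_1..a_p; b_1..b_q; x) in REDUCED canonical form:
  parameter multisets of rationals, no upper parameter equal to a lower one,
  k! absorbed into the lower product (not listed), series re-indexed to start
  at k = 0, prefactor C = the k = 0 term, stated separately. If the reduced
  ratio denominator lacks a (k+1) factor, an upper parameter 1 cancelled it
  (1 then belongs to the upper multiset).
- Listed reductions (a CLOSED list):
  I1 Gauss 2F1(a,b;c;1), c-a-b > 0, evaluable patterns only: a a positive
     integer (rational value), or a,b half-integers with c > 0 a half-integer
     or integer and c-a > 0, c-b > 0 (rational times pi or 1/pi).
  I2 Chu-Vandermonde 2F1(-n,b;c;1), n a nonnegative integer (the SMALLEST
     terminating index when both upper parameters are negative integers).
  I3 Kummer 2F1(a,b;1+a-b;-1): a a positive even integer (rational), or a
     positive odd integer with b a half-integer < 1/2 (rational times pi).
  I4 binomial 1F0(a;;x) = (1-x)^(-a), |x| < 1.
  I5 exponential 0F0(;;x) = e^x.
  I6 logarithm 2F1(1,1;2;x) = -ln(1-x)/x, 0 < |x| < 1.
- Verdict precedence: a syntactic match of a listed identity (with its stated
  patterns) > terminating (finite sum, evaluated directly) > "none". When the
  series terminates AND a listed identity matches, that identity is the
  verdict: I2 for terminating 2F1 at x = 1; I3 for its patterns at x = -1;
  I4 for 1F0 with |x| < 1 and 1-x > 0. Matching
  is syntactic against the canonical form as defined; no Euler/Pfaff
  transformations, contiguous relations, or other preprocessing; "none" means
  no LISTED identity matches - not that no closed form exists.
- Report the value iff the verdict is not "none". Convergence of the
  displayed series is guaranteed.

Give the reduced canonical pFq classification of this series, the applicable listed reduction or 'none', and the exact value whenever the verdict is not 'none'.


Prefactor 2, argument -\frac{5}{2}: 2F2 with upper {-9, -6} over lower {-\frac{4}{5}, 1}. Verdict: terminating - upper -6 stops the sum at k = 6; the 7 terms are added exactly. Its exact value is -\frac{539361991}{33792}.

First insight: t_0 = 2 here, and the ratio is unreduced: k^2 + 1 divides both sides (C = 2).
Consecutive-term ratio: r(k) = -\frac{5}{2} * (k-9) (k-6) / [(k-\frac{4}{5}) (k+1) (k+1)] - rational in k. x = -\frac{5}{2}; t_0 = 2; negate the roots.


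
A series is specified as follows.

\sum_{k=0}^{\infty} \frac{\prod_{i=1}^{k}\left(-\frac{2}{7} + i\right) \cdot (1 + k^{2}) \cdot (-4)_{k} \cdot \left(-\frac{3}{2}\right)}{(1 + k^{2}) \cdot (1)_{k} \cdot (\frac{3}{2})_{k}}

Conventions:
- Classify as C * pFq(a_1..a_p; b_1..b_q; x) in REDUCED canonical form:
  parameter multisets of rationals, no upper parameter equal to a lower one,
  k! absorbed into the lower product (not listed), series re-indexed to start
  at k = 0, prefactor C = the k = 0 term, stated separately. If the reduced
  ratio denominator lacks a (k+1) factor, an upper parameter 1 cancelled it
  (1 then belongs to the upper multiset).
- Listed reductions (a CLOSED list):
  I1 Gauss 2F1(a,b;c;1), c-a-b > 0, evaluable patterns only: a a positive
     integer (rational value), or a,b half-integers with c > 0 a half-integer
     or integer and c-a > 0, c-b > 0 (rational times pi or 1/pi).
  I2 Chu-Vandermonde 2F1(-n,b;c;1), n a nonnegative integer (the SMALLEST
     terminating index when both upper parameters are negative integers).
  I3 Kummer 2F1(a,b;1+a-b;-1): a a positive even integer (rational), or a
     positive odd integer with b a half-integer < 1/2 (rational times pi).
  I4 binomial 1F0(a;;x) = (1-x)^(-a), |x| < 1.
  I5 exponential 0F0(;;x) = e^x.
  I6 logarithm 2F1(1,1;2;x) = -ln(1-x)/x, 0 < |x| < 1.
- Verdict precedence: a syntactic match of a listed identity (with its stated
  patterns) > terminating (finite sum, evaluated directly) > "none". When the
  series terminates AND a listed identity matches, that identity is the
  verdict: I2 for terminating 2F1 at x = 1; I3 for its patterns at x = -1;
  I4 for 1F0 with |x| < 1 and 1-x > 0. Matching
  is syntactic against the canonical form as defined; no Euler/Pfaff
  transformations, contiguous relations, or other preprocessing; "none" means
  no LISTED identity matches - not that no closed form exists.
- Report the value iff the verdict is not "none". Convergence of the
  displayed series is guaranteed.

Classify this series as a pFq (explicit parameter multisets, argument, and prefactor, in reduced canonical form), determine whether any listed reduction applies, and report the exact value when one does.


Structural cue: t_0 = -\frac{3}{2} here, and k^2 + 1 divides numerator and denominator alike; prefactor -3/2 after cancelling.
Ratio: r(k) = 1 * (k-4) (k+\frac{5}{7}) / [(k+\frac{3}{2}) (k+1)] - rational; roots negated = parameters, x = 1, C = -\frac{3}{2}.

With C = -\frac{3}{2}: the canonical form is 2F1(-4, \frac{5}{7}; \frac{3}{2}; 1). Verdict (x = 1): Vandermonde's identity (I2) applies (terminating 2F1 at x = 1 with n = 4, b = 5/7, c = \frac{3}{2}). Value: -\frac{37895}{100842}.


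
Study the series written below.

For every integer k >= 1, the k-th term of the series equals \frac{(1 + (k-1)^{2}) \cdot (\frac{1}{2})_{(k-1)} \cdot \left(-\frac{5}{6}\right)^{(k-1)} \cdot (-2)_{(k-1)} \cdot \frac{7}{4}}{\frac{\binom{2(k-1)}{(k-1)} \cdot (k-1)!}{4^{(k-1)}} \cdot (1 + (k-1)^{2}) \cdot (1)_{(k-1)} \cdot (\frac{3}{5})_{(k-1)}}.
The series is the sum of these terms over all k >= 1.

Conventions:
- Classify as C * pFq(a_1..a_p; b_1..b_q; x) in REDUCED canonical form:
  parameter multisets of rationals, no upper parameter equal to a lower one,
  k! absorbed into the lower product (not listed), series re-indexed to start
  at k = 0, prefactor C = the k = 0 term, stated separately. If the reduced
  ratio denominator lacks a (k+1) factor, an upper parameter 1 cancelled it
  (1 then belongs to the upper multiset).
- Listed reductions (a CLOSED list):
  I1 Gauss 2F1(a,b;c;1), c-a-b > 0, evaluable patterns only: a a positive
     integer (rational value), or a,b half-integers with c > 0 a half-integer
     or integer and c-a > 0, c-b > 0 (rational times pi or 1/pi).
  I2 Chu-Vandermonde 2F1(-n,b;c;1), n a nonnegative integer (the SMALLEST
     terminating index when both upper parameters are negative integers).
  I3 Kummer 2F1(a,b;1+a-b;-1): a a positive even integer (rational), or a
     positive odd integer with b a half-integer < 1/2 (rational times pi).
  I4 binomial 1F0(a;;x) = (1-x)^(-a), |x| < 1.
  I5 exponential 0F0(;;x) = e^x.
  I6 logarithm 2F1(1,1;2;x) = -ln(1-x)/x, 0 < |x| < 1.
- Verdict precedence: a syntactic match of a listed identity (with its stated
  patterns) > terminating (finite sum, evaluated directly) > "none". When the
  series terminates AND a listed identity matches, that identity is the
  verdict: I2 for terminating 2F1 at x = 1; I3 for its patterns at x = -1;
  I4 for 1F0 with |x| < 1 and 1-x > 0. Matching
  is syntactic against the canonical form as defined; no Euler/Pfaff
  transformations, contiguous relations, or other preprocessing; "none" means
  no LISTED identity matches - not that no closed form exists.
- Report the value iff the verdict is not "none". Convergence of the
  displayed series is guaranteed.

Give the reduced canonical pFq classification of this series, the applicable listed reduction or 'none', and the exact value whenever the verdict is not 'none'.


Reduced: x = -\frac{5}{6}, 1F1, upper = {-2}, lower = {\frac{3}{5}}, C = \frac{7}{4}. Verdict: terminating. With -2 upstairs the series is a 3-term polynomial sum; evaluated term by term. Exact value: \frac{27223}{3456}.

Key observation: t_0 = \frac{7}{4} here, and the lower central binomial (C = 7/4) hides (1/2)_k.
Term ratio: r(k) = -\frac{5}{6} * (k-2) / [(k+\frac{3}{5}) (k+1)] - rational in k. x = -\frac{5}{6}; t_0 = \frac{7}{4}; negate the roots.


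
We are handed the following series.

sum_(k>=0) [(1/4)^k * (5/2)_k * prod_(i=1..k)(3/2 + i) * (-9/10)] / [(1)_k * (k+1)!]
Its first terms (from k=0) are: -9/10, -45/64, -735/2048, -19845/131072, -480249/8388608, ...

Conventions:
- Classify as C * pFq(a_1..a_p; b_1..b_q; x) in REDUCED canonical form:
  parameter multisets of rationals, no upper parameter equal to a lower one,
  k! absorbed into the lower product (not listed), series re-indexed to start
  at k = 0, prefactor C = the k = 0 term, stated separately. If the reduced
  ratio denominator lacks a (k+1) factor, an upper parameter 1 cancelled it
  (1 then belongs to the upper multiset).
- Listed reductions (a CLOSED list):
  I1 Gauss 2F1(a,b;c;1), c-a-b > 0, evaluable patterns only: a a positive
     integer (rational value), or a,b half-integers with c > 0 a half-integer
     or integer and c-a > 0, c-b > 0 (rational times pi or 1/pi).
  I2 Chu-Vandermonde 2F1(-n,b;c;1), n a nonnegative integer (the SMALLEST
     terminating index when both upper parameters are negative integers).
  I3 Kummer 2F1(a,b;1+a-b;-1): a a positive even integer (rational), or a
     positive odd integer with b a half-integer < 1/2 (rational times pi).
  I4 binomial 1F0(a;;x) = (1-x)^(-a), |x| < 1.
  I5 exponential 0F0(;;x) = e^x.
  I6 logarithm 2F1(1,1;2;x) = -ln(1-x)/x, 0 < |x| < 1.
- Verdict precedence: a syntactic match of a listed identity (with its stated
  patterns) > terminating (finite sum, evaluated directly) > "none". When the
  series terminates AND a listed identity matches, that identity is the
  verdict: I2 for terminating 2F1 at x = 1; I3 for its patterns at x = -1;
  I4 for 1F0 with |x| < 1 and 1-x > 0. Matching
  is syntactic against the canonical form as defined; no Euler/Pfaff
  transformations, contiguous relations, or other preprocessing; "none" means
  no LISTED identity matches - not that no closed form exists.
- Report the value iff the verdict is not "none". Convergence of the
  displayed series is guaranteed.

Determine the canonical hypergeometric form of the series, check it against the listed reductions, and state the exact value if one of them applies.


x = 1/4 here; the reduced form reads 2F1, upper {5/2, 5/2}, lower {2}, C = -9/10. Verdict: none (x = 1/4): each listed identity misses the multisets {5/2, 5/2} ; {2}.

Structural cue: x = (1/4) and (1)_k (prefactor -9/10) is k! itself.
Step ratio: r(k) = (1/4) * (k+5/2) (k+5/2) / [(k+2) (k+1)] - rational in k. x = (1/4); t_0 = -9/10; negate the roots.


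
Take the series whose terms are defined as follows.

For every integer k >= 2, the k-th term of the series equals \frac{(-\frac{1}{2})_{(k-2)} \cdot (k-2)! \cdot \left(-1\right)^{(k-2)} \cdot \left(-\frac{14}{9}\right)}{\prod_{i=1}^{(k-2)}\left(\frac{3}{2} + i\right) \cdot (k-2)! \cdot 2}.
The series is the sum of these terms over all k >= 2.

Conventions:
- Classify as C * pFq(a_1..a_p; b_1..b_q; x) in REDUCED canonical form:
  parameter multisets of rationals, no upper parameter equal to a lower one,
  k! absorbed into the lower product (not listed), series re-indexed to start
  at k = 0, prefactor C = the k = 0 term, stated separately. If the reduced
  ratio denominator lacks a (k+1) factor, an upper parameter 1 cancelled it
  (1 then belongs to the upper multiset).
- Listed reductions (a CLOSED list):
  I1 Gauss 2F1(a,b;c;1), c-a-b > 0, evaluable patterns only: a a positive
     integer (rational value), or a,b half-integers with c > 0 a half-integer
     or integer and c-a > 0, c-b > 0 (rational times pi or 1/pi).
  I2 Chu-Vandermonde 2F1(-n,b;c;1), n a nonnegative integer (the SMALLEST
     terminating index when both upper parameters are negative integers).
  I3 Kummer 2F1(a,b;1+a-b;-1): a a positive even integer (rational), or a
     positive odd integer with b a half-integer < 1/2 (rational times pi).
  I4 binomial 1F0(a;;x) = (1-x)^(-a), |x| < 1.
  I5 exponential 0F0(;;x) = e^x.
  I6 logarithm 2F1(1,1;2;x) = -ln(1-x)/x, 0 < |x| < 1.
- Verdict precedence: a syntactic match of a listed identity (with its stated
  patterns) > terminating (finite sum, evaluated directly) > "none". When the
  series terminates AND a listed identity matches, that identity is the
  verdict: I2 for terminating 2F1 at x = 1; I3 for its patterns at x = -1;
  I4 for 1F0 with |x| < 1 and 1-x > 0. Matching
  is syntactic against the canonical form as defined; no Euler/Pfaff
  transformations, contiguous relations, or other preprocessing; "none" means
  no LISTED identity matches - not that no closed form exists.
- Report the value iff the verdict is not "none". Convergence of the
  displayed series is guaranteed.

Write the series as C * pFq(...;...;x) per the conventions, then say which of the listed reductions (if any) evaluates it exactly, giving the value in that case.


With C = -\frac{7}{9}: the canonical form is 2F1(-\frac{1}{2}, 1; \frac{5}{2}; -1). Verdict: Kummer's theorem (I3) applies (x = -1; c = \frac{5}{2} equals 1+a-b for upper {-\frac{1}{2}, 1}: listed pattern). Sum: \left(-\frac{7}{24}\right) \cdot \pi.

Key step: t_0 = -\frac{7}{9} here, and the lower running product (prefactor -7/9) is a rising factorial.
Adjacent-term ratio: r(k) = -1 * (k-\frac{1}{2}) (k+1) / [(k+\frac{5}{2}) (k+1)] ; factor over Q: parameters, x = -1, and C = -\frac{7}{9}.


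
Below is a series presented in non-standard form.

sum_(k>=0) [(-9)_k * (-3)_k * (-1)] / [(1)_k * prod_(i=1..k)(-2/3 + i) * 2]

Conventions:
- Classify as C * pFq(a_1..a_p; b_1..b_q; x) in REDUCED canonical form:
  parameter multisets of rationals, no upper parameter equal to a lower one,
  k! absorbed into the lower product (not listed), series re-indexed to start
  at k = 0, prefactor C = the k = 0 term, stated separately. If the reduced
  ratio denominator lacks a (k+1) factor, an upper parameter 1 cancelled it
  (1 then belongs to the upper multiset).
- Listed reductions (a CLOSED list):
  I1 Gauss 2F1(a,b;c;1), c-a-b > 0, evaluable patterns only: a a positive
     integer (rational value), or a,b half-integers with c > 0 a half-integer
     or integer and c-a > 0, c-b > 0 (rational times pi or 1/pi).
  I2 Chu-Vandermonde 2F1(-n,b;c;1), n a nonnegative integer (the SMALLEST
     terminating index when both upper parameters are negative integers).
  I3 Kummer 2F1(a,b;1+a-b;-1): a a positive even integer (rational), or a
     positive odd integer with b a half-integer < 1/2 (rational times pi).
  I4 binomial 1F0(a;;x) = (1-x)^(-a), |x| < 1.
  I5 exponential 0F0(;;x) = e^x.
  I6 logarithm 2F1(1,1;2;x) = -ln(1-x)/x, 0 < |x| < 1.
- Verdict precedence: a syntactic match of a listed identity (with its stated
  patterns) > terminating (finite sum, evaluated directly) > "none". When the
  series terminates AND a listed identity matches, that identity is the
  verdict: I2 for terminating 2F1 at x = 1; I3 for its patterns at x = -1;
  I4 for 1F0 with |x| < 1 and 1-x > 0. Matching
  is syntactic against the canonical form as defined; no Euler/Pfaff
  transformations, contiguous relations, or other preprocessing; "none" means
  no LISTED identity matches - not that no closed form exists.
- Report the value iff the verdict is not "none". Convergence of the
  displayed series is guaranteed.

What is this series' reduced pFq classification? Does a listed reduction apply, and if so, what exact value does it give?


x = 1 here; the reduced form reads 2F1, upper {-9, -3}, lower {1/3}, C = -1/2. Verdict: Vandermonde's identity (I2) fires (terminating 2F1 at x = 1 with n = 3, b = -9, c = 1/3). Value: -527.

Structural cue: x = 1 and the constant factors (C = -1/2, x = 1) combine into one prefactor.
Term ratio: r(k) = 1 * (k-9) (k-3) / [(k+1/3) (k+1)] - rational; roots negated = parameters, x = 1, C = -1/2.


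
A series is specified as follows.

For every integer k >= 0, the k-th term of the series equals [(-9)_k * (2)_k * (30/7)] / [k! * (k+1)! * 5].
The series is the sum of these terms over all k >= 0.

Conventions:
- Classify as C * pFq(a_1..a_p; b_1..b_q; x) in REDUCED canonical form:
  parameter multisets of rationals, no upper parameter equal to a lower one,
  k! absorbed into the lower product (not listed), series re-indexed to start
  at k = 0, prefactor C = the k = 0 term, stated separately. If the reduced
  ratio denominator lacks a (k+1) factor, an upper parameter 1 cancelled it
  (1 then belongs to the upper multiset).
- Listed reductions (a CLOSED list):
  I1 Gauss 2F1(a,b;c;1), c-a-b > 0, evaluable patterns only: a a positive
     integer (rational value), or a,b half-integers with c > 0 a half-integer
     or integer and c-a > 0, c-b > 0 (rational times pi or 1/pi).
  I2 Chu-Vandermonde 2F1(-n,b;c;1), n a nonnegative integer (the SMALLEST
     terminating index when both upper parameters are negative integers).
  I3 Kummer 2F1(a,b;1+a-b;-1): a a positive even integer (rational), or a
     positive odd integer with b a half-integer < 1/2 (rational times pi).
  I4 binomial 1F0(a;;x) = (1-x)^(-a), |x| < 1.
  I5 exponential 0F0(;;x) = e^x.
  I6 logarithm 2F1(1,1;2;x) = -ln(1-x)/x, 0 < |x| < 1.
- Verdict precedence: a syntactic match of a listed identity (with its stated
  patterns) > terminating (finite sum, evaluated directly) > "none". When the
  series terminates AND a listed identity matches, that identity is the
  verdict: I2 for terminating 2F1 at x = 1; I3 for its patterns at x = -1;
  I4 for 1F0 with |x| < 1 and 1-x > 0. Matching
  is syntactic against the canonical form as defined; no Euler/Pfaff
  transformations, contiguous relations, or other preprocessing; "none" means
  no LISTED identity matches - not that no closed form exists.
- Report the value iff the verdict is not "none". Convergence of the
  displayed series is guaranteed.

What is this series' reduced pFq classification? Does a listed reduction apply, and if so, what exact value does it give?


Reduced: x = 1, 1F0, upper = {-9}, lower = {-}, C = 6/7. Verdict: terminating. With -9 upstairs the series is a 10-term polynomial sum; evaluated term by term. Its exact value is 0.

Structural cue: from the first term 6/7: the denominator's factorial ratio (prefactor 6/7) is a lower Pochhammer.
Adjacent-term ratio: r(k) = 1 * (k-9) / [(k+1)] - poly over poly, x = 1 from leading terms; C = 6/7 at k = 0.


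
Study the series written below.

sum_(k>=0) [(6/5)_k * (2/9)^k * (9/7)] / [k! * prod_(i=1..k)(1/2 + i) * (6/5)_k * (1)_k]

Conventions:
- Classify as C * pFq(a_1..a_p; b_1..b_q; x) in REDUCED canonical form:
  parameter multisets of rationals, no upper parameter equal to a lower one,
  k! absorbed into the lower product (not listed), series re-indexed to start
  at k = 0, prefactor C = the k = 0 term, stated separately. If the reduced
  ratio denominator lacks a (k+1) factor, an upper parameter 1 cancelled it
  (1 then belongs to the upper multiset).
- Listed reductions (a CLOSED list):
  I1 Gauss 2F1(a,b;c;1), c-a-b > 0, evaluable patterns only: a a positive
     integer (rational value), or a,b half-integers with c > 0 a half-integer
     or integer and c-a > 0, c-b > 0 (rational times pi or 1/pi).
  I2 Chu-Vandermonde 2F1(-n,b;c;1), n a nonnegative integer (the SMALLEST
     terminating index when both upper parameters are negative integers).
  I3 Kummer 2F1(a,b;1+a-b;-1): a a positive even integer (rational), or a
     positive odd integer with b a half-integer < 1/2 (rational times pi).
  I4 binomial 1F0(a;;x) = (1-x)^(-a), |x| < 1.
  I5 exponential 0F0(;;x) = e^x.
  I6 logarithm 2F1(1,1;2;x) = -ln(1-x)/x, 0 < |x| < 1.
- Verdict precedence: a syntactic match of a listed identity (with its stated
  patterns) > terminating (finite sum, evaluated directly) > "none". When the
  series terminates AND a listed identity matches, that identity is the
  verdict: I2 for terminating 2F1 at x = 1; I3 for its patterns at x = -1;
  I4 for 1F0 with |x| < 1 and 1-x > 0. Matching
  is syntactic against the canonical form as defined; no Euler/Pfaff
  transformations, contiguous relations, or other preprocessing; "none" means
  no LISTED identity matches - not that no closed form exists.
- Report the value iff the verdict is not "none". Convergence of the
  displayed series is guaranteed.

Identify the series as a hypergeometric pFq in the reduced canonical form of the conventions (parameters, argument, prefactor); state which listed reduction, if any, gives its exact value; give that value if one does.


The series (x = 2/9) is 0F2: upper {-}, lower {1, 3/2}, prefactor 9/7. Verdict: none (x = 2/9): each listed identity misses the multisets {-} ; {1, 3/2}.

First insight: t_0 = 9/7 here, and the lower running product (prefactor 9/7) is a rising factorial.
Ratio: r(k) = (2/9) * 1 / [(k+1) (k+3/2) (k+1)] - rational in k, leading ratio (2/9); with t_0 = 9/7, classification follows.


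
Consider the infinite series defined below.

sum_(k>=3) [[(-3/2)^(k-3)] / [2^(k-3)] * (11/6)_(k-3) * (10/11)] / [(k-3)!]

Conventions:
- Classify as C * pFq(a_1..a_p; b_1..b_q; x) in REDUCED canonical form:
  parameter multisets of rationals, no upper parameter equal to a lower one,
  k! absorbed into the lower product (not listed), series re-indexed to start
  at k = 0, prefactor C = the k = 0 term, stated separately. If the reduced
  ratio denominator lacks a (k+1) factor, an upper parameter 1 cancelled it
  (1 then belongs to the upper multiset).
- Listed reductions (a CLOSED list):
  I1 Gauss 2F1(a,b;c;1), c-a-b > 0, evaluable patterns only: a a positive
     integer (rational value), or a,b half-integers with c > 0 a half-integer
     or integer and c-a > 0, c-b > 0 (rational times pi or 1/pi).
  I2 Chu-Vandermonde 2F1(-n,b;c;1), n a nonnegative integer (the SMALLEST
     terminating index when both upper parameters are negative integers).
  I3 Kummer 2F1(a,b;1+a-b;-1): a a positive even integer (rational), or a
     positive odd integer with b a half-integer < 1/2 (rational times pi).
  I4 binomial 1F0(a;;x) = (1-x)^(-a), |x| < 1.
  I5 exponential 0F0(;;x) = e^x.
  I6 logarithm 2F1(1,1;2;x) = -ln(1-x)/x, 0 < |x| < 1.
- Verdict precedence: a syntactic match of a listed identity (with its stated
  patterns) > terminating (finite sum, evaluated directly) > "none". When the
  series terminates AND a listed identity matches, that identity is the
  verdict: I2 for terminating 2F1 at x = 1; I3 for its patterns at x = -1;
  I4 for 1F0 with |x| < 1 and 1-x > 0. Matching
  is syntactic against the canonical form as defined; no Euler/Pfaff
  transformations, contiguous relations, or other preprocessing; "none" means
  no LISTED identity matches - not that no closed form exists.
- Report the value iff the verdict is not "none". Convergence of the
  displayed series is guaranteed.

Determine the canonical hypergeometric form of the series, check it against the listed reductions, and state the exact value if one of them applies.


x = -3/4 here; the reduced form reads 1F0, upper {11/6}, lower {-}, C = 10/11. Verdict: the binomial series (I4) applies (the 1F0 binomial series: exponent -11/6, x = -3/4). Value: (10/11) * (7/4)^(-11/6).

Key step: t_0 = 10/11 here, and the two k-th powers (C = 10/11, x = -3/4) combine into one argument.
Ratio: r(k) = (-3/4) * (k+11/6) / [(k+1)] - rational in k. x = (-3/4); t_0 = 10/11; negate the roots.


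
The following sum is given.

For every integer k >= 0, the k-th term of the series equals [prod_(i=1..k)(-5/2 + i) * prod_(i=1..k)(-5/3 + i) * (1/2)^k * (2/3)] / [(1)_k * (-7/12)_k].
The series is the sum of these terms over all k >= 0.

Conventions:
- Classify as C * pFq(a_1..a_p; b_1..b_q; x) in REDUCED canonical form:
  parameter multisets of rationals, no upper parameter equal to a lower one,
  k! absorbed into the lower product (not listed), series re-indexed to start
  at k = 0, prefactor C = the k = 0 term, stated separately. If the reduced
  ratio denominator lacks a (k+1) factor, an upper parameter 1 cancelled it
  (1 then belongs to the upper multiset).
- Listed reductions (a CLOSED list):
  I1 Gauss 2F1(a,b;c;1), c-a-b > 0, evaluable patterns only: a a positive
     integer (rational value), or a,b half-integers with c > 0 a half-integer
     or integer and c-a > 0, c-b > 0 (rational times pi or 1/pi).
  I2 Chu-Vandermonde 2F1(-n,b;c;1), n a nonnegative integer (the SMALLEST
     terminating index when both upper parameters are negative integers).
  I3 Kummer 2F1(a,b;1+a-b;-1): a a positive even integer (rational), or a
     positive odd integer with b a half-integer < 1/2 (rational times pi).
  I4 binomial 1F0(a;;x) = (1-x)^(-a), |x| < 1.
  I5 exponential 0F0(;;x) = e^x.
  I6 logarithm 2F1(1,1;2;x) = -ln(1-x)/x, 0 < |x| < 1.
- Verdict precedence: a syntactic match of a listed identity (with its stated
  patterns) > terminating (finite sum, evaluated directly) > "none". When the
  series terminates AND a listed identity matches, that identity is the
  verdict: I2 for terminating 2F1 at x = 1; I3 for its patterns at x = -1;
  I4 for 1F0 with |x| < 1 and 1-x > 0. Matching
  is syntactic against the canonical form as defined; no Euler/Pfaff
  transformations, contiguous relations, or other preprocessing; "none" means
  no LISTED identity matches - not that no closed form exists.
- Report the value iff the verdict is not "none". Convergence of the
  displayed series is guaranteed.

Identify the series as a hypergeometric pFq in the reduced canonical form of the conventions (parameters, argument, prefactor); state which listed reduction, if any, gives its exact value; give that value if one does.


The series (x = 1/2) is 2F1: upper {-3/2, -2/3}, lower {-7/12}, prefactor 2/3. Verdict: no listed reduction: x = 1/2 and upper {-3/2, -2/3} fail every I1-I6 pattern.

Key observation: x = (1/2) and (1)_k (C = 2/3) is k! itself.
Adjacent-term ratio: r(k) = (1/2) * (k-3/2) (k-2/3) / [(k-7/12) (k+1)] - rational in k, leading ratio (1/2); with t_0 = 2/3, classification follows.


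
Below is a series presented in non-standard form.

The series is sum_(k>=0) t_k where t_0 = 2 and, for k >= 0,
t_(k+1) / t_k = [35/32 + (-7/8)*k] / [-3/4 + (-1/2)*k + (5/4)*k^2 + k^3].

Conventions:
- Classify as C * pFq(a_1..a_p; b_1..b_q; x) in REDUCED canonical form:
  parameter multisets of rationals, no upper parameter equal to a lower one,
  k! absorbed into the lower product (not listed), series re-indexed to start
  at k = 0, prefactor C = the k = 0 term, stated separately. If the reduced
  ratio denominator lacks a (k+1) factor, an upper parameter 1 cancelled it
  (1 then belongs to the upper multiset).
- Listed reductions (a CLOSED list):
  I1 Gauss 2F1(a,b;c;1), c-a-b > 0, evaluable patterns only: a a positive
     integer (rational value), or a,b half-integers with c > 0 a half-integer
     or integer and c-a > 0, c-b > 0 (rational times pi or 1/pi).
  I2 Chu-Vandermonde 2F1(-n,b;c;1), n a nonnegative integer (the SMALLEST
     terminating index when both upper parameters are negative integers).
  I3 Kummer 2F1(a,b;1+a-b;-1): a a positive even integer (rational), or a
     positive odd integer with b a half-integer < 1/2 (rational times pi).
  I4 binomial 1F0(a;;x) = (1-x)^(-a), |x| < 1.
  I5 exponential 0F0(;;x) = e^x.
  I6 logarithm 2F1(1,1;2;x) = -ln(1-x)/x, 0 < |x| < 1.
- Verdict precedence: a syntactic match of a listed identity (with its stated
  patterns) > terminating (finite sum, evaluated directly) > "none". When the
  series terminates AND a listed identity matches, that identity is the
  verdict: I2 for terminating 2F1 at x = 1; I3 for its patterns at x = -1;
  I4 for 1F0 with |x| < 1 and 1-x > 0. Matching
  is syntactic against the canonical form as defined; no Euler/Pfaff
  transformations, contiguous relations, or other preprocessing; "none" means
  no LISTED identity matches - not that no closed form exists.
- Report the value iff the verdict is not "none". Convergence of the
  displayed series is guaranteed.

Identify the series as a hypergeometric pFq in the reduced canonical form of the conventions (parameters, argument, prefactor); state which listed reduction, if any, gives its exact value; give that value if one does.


With C = 2: the canonical form is 1F2(-5/4; -3/4, 1; -7/8). Verdict: none here - no I1-I6 shape fits x = -7/8 with lower {-3/4, 1}.

First insight: t_0 = 2 here, and factor the ratio over Q (prefactor 2): negated roots = parameters.
Step ratio: r(k) = (-7/8) * (k-5/4) / [(k-3/4) (k+1) (k+1)] - poly over poly, x = (-7/8) from leading terms; C = 2 at k = 0.
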